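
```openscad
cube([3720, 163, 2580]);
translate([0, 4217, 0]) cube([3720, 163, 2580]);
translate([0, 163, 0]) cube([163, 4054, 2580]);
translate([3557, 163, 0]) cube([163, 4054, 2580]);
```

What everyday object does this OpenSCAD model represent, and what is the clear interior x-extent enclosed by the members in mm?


A house (or room) frame. The interior width is 3394 mm.

Four 2580 mm walls enclosing a rectangle with no floor or roof — a room or house frame. Outside width is 3720 mm and wall thickness is 163 mm, so the interior width is 3720 − 2 × 163 = 3394 mm.


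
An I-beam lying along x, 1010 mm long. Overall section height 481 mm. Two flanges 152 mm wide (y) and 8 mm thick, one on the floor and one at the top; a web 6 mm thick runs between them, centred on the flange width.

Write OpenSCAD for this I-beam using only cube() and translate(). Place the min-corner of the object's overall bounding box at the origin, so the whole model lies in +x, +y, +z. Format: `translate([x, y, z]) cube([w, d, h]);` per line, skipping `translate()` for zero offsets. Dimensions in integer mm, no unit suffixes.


cube([1010, 152, 8]);
translate([0, 73, 8]) cube([1010, 6, 465]);
translate([0, 0, 473]) cube([1010, 152, 8]);


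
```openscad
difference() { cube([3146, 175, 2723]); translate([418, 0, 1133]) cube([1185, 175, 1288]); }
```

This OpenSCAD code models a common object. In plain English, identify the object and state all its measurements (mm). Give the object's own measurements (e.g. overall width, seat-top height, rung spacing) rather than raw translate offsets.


A wall 3146 mm long (x), 175 mm thick (y), 2723 mm tall, with a rectangular window opening cut through it. The opening is 1185 mm wide and 1288 mm tall; its sill is at z = 1133 mm and its near (−x) edge is 418 mm from the wall's −x end. The opening passes through the full wall thickness.


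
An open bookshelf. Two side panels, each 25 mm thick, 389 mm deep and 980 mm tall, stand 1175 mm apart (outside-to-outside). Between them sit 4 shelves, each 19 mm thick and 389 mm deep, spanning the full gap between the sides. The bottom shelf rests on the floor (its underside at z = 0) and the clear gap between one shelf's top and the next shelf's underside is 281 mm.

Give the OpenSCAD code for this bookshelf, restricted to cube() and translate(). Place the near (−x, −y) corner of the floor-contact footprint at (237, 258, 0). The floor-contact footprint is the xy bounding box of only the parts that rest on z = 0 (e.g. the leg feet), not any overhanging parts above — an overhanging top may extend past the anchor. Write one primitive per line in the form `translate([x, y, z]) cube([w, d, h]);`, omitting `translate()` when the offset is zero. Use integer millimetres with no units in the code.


translate([237, 258, 0]) cube([25, 389, 980]);
translate([1387, 258, 0]) cube([25, 389, 980]);
translate([262, 258, 0]) cube([1125, 389, 19]);
translate([262, 258, 300]) cube([1125, 389, 19]);
translate([262, 258, 600]) cube([1125, 389, 19]);
translate([262, 258, 900]) cube([1125, 389, 19]);


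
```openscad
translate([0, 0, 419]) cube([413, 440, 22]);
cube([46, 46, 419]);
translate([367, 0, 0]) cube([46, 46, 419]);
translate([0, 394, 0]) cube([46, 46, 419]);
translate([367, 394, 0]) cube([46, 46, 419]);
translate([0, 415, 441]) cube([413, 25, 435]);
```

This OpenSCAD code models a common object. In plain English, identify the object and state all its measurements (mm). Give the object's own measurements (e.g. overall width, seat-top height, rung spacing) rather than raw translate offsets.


A chair. The seat is a 413×440×22 mm slab with its top at z = 441 mm, on four 46×46 mm corner legs (flush with the seat edges, standing on z = 0). A flat backrest 25 mm thick, 435 mm tall, spans the full seat width and rises from the seat top along its +y edge, rear face flush with the rear of the seat.


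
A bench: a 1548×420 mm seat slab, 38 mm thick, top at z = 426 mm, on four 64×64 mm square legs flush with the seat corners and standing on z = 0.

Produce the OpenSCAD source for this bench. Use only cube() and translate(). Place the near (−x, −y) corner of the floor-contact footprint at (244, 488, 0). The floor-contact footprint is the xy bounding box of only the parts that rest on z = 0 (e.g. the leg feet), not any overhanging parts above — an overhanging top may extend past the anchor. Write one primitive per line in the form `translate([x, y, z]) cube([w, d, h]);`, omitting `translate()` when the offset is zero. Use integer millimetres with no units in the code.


// leg_h = 426 − 38 = 388
translate([244, 488, 388]) cube([1548, 420, 38]);
translate([244, 488, 0]) cube([64, 64, 388]);
translate([244, 844, 0]) cube([64, 64, 388]);
translate([1728, 488, 0]) cube([64, 64, 388]);
translate([1728, 844, 0]) cube([64, 64, 388]);


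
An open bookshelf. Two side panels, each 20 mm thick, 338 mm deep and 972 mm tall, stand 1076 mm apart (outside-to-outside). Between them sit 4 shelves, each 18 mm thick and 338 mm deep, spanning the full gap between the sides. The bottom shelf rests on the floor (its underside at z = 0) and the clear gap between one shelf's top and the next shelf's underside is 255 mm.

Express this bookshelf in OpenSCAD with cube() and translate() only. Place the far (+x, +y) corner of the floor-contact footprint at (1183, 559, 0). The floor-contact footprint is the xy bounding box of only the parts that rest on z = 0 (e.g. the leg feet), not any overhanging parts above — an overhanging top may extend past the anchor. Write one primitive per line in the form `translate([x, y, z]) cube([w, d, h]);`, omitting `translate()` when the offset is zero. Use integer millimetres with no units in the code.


translate([107, 221, 0]) cube([20, 338, 972]);
translate([1163, 221, 0]) cube([20, 338, 972]);
translate([127, 221, 0]) cube([1036, 338, 18]);
translate([127, 221, 273]) cube([1036, 338, 18]);
translate([127, 221, 546]) cube([1036, 338, 18]);
translate([127, 221, 819]) cube([1036, 338, 18]);


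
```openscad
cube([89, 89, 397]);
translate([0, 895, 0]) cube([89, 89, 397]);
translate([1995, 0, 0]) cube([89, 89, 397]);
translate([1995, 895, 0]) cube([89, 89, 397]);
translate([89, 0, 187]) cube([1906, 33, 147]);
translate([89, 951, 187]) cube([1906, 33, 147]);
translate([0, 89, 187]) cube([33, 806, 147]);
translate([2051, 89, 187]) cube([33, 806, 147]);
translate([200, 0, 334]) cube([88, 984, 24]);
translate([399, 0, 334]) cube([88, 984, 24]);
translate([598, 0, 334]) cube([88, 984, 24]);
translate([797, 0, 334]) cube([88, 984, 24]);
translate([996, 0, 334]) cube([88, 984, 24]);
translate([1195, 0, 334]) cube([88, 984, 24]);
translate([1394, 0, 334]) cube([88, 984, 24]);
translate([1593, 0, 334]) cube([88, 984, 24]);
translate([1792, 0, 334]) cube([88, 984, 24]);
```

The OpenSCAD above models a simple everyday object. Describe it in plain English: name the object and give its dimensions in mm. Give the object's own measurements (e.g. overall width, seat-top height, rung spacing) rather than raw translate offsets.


A bed frame 2084 mm long (x) by 984 mm wide (y). Four 89×89 mm corner posts, 397 mm tall, at the corners of the footprint. Four rails of 33 mm thickness and 147 mm height run between adjacent posts with their undersides at z = 187 mm, their outer faces flush with the outside of the frame (the two x-running rails run between the posts' inner faces; the two y-running rails run between the posts' inner faces). 9 slats, each 88 mm wide (x) and 24 mm thick, lie across the top of the two x-running rails, running the full 984 mm width of the frame in y; along x they sit between the end posts with a 111 mm gap after the −x posts and between neighbouring slats, leaving 115 mm before the +x posts.


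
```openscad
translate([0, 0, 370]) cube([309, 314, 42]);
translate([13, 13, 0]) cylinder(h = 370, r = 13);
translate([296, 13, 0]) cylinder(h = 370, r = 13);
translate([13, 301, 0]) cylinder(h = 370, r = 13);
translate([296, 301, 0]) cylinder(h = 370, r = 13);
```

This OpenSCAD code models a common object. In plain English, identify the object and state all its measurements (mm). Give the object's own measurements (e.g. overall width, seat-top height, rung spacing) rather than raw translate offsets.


A simple wooden stool: a rectangular seat 309 mm (x) by 314 mm (y), 42 mm thick, top face at z = 412 mm, on four round legs, each 26 mm in diameter. The legs rest on z = 0, each leg's axis is inset half a diameter from the nearest pair of seat edges (so the leg's bounding box is flush with the corner).


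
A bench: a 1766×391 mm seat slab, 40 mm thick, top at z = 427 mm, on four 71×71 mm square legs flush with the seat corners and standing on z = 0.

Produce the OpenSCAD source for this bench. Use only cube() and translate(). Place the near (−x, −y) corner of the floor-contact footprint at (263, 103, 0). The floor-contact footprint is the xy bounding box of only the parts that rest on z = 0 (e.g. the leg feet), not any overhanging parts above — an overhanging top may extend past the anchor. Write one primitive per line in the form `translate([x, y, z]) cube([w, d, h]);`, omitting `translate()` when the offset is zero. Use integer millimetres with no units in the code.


translate([263, 103, 387]) cube([1766, 391, 40]);
translate([263, 103, 0]) cube([71, 71, 387]);
translate([263, 423, 0]) cube([71, 71, 387]);
translate([1958, 103, 0]) cube([71, 71, 387]);
translate([1958, 423, 0]) cube([71, 71, 387]);


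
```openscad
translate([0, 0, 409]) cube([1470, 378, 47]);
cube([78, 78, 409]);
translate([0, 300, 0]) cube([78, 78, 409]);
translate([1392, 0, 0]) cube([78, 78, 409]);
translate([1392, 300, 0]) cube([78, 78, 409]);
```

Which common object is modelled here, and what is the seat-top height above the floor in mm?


A bench. The seat-top height is 456 mm.

A long slab on four corner posts — a bench. The slab sits at z = 409 with thickness 47, so the top is 409 + 47 = 456 mm.


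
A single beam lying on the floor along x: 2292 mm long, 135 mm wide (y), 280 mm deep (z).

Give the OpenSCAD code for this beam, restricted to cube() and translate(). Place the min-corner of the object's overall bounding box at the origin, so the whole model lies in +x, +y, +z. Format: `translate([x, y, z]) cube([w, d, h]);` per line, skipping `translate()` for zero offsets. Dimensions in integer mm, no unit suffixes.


cube([2292, 135, 280]);


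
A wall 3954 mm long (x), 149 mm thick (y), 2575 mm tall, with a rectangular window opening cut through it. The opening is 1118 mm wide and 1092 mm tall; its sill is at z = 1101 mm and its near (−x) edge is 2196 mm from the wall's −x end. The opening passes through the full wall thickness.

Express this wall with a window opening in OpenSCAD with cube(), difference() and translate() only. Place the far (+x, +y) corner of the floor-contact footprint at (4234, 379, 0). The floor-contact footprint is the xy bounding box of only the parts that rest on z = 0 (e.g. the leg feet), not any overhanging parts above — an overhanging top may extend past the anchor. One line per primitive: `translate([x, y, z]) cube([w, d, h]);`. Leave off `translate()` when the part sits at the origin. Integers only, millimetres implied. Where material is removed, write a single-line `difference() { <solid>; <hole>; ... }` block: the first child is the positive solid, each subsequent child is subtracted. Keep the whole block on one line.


difference() { translate([280, 230, 0]) cube([3954, 149, 2575]); translate([2476, 230, 1101]) cube([1118, 149, 1092]); }


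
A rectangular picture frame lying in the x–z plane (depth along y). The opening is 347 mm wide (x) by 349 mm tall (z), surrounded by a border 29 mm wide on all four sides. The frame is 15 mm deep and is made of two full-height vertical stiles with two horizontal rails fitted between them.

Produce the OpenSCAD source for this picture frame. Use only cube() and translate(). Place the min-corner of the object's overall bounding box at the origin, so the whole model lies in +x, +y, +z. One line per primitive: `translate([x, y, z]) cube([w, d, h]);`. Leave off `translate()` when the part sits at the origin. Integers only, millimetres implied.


cube([29, 15, 407]);
translate([376, 0, 0]) cube([29, 15, 407]);
translate([29, 0, 0]) cube([347, 15, 29]);
translate([29, 0, 378]) cube([347, 15, 29]);


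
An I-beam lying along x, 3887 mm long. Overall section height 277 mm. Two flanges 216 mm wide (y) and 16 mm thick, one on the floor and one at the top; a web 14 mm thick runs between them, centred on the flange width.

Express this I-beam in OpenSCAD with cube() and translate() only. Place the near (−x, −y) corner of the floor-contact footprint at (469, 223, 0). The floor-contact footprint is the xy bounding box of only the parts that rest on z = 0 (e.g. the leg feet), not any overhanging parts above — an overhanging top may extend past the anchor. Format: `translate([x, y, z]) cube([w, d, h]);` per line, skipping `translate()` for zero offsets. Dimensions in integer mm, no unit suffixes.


translate([469, 223, 0]) cube([3887, 216, 16]);
translate([469, 324, 16]) cube([3887, 14, 245]);
translate([469, 223, 261]) cube([3887, 216, 16]);


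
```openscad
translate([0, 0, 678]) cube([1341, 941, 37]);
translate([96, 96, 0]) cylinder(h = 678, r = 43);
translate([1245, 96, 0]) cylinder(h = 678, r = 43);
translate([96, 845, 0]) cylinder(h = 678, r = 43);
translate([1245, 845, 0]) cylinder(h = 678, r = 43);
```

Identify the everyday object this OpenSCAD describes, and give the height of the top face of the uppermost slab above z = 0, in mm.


A table. The table height is 715 mm.

A 1341×941×37 slab sits at z = 678 on four Ø86 mm round legs — a table. The top surface is at 678 + 37 = 715 mm.


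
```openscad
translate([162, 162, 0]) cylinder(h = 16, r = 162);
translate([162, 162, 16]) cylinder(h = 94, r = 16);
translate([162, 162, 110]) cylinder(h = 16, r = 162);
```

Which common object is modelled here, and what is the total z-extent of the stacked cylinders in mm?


A spool. The overall height is 126 mm.

Three coaxial cylinders, large–small–large — a spool. Two 16 mm flanges and a 94 mm core give 16 + 94 + 16 = 126 mm.


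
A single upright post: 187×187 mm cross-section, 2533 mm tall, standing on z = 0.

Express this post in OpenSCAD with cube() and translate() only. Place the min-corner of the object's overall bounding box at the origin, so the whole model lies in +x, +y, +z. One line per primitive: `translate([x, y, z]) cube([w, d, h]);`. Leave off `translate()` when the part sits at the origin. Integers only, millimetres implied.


cube([187, 187, 2533]);


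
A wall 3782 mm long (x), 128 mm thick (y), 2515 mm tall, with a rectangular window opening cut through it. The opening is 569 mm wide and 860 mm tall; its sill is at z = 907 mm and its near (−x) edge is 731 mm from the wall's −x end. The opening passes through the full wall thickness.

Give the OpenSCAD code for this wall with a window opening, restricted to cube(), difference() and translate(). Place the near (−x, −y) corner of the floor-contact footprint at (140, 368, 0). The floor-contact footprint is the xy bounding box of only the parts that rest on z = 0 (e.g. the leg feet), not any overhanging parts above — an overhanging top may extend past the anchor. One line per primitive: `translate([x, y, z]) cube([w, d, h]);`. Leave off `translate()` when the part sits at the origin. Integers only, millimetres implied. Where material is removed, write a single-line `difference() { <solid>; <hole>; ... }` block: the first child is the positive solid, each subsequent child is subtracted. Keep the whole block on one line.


difference() { translate([140, 368, 0]) cube([3782, 128, 2515]); translate([871, 368, 907]) cube([569, 128, 860]); }


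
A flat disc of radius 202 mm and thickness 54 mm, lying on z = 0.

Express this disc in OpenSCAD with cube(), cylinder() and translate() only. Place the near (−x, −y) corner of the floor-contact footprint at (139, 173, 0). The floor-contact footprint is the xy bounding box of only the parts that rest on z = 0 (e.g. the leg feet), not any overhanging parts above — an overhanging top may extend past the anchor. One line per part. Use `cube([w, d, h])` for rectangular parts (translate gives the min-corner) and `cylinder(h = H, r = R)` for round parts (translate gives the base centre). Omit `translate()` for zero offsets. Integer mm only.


translate([341, 375, 0]) cylinder(h = 54, r = 202);


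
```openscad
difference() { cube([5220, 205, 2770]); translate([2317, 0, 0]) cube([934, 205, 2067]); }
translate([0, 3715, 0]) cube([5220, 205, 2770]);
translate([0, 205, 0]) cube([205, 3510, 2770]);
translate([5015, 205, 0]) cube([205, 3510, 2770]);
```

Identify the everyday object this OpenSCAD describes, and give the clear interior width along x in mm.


A single room. The interior width is 4810 mm.

Four walls enclosing a rectangle with a door in the front wall — a room. Outside width 5220 minus two 205 mm walls gives 4810 mm.


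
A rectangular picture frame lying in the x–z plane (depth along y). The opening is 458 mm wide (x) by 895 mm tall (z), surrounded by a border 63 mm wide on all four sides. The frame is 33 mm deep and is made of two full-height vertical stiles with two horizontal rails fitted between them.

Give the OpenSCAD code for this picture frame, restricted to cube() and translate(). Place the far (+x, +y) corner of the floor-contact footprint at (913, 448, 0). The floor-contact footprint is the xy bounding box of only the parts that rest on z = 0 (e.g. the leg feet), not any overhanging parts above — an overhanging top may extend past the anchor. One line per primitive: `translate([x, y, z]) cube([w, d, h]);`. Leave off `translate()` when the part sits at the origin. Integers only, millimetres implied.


translate([329, 415, 0]) cube([63, 33, 1021]);
translate([850, 415, 0]) cube([63, 33, 1021]);
translate([392, 415, 0]) cube([458, 33, 63]);
translate([392, 415, 958]) cube([458, 33, 63]);


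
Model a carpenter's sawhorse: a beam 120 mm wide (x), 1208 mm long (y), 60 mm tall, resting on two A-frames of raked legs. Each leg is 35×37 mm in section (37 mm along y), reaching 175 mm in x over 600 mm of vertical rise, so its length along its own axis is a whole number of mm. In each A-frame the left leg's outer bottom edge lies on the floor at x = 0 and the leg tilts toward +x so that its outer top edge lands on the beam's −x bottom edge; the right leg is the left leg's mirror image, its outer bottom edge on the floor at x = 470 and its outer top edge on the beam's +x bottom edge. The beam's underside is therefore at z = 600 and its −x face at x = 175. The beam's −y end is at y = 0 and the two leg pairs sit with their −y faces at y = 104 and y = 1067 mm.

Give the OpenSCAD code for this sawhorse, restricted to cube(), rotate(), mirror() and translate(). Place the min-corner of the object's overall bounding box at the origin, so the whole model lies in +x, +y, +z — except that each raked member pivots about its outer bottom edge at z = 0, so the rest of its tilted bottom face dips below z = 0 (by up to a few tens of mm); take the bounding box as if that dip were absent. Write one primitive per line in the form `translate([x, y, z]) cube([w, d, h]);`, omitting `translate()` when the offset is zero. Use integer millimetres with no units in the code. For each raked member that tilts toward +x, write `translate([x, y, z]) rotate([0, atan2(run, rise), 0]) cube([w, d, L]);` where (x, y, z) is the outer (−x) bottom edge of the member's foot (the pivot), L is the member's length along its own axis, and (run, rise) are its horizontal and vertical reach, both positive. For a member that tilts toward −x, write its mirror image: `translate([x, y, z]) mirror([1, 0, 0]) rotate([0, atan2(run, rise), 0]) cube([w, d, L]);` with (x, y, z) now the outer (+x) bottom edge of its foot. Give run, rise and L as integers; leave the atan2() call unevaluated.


// leg length = √(175² + 600²) = 625
// right-leg outer foot x = 2·175 + 120 = 470
// beam min-corner = (175, 0, 600)
translate([175, 0, 600]) cube([120, 1208, 60]);
translate([0, 104, 0]) rotate([0, atan2(175, 600), 0]) cube([35, 37, 625]);
translate([470, 104, 0]) mirror([1, 0, 0]) rotate([0, atan2(175, 600), 0]) cube([35, 37, 625]);
translate([0, 1067, 0]) rotate([0, atan2(175, 600), 0]) cube([35, 37, 625]);
translate([470, 1067, 0]) mirror([1, 0, 0]) rotate([0, atan2(175, 600), 0]) cube([35, 37, 625]);


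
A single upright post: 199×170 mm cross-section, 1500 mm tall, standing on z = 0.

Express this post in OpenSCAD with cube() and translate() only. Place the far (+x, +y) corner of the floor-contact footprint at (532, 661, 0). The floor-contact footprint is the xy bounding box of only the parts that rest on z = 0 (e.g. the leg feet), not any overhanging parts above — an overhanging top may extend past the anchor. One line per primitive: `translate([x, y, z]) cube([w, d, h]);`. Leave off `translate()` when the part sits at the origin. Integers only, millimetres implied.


translate([333, 491, 0]) cube([199, 170, 1500]);


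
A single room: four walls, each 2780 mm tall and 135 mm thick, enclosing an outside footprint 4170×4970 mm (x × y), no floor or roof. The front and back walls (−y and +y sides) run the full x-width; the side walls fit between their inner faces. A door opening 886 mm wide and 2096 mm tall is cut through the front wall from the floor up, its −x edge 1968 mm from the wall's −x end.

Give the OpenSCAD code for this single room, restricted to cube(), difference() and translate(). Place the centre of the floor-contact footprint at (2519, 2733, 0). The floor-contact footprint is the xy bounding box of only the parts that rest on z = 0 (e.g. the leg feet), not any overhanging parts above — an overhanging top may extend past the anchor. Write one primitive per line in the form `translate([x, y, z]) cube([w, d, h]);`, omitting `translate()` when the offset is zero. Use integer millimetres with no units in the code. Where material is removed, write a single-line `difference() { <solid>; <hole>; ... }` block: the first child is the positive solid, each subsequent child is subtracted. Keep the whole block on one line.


difference() { translate([434, 248, 0]) cube([4170, 135, 2780]); translate([2402, 248, 0]) cube([886, 135, 2096]); }
translate([434, 5083, 0]) cube([4170, 135, 2780]);
translate([434, 383, 0]) cube([135, 4700, 2780]);
translate([4469, 383, 0]) cube([135, 4700, 2780]);


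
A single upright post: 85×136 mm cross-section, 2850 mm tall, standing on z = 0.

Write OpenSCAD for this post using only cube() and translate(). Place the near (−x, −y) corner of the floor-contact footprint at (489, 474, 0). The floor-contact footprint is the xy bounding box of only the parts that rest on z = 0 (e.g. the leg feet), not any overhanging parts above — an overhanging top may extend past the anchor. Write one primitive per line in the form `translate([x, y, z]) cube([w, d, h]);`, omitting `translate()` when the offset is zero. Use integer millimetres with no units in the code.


translate([489, 474, 0]) cube([85, 136, 2850]);


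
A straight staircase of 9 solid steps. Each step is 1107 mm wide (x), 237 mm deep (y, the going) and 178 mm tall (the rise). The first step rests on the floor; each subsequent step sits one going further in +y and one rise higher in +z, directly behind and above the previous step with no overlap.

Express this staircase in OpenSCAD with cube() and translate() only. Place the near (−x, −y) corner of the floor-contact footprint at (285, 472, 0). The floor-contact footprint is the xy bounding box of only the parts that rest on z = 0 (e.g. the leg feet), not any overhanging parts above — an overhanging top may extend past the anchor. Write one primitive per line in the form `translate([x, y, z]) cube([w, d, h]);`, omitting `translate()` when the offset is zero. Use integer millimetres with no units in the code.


translate([285, 472, 0]) cube([1107, 237, 178]);
translate([285, 709, 178]) cube([1107, 237, 178]);
translate([285, 946, 356]) cube([1107, 237, 178]);
translate([285, 1183, 534]) cube([1107, 237, 178]);
translate([285, 1420, 712]) cube([1107, 237, 178]);
translate([285, 1657, 890]) cube([1107, 237, 178]);
translate([285, 1894, 1068]) cube([1107, 237, 178]);
translate([285, 2131, 1246]) cube([1107, 237, 178]);
translate([285, 2368, 1424]) cube([1107, 237, 178]);


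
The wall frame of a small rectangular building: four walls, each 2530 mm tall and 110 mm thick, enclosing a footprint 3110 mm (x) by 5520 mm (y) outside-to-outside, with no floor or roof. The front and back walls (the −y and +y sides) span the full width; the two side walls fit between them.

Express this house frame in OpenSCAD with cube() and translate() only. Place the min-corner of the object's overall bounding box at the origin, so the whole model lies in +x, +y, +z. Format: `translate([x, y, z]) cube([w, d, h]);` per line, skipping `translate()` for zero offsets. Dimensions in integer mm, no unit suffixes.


cube([3110, 110, 2530]);
translate([0, 5410, 0]) cube([3110, 110, 2530]);
translate([0, 110, 0]) cube([110, 5300, 2530]);
translate([3000, 110, 0]) cube([110, 5300, 2530]);


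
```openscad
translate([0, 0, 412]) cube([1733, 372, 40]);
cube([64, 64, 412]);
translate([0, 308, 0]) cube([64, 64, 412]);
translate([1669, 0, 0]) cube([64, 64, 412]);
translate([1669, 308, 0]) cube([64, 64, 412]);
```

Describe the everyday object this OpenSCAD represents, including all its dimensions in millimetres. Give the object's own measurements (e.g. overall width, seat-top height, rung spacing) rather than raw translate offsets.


A bench: a 1733×372 mm seat slab, 40 mm thick, top at z = 452 mm, on four 64×64 mm square legs flush with the seat corners and standing on z = 0.


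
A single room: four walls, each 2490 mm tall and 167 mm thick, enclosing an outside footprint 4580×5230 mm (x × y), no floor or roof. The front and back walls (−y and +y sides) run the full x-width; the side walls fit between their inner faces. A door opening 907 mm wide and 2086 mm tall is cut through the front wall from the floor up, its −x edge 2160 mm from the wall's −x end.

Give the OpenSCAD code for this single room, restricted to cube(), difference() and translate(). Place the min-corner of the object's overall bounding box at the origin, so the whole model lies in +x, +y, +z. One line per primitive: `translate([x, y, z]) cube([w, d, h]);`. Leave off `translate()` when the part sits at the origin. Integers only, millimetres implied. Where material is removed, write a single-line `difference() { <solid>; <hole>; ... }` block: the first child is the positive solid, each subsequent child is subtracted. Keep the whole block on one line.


difference() { cube([4580, 167, 2490]); translate([2160, 0, 0]) cube([907, 167, 2086]); }
translate([0, 5063, 0]) cube([4580, 167, 2490]);
translate([0, 167, 0]) cube([167, 4896, 2490]);
translate([4413, 167, 0]) cube([167, 4896, 2490]);


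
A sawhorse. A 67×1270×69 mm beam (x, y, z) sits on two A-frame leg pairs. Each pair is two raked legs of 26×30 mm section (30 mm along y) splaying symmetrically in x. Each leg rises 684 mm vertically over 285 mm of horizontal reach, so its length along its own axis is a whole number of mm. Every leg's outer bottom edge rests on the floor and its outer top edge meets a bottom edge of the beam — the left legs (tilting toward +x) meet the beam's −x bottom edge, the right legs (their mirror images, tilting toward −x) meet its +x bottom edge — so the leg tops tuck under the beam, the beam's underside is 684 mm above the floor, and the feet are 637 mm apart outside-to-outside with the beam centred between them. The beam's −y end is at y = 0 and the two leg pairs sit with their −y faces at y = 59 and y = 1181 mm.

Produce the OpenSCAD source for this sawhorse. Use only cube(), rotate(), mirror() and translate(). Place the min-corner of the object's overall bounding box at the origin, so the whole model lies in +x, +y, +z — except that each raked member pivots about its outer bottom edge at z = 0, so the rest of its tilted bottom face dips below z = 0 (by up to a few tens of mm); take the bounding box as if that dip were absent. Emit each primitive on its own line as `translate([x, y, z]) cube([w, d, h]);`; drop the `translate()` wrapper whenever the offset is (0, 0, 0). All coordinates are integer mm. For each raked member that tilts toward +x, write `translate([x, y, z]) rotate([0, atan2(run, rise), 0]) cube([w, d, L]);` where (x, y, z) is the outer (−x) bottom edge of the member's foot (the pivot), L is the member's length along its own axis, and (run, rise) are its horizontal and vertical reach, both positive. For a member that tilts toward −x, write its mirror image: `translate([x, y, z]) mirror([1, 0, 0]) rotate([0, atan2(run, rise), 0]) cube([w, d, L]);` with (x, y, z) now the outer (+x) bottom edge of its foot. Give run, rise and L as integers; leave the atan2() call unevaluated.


translate([285, 0, 684]) cube([67, 1270, 69]);
translate([0, 59, 0]) rotate([0, atan2(285, 684), 0]) cube([26, 30, 741]);
translate([637, 59, 0]) mirror([1, 0, 0]) rotate([0, atan2(285, 684), 0]) cube([26, 30, 741]);
translate([0, 1181, 0]) rotate([0, atan2(285, 684), 0]) cube([26, 30, 741]);
translate([637, 1181, 0]) mirror([1, 0, 0]) rotate([0, atan2(285, 684), 0]) cube([26, 30, 741]);


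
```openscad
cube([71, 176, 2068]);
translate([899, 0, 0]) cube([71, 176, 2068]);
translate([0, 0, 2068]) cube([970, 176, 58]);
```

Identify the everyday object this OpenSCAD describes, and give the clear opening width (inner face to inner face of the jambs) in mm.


A door frame. The clear opening width is 828 mm.

Two 2068 mm tall posts with a header on top — a door frame. The left jamb is 71 mm wide at x = 0; the right jamb starts at x = 899. The clear opening is 899 − 71 = 828 mm.


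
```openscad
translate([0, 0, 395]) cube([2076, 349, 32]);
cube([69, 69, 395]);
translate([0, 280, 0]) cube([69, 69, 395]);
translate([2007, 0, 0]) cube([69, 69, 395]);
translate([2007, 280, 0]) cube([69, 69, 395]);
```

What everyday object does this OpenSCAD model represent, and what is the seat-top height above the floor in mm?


A bench. The seat-top height is 427 mm.

A long slab on four corner posts — a bench. The slab sits at z = 395 with thickness 32, so the top is 395 + 32 = 427 mm.


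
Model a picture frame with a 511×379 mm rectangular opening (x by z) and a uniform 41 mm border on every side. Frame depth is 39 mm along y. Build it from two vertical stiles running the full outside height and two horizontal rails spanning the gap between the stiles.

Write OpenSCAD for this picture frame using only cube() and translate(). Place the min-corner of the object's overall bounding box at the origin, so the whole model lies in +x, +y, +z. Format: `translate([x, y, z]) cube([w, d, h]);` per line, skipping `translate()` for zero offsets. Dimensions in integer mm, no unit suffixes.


cube([41, 39, 461]);
translate([552, 0, 0]) cube([41, 39, 461]);
translate([41, 0, 0]) cube([511, 39, 41]);
translate([41, 0, 420]) cube([511, 39, 41]);


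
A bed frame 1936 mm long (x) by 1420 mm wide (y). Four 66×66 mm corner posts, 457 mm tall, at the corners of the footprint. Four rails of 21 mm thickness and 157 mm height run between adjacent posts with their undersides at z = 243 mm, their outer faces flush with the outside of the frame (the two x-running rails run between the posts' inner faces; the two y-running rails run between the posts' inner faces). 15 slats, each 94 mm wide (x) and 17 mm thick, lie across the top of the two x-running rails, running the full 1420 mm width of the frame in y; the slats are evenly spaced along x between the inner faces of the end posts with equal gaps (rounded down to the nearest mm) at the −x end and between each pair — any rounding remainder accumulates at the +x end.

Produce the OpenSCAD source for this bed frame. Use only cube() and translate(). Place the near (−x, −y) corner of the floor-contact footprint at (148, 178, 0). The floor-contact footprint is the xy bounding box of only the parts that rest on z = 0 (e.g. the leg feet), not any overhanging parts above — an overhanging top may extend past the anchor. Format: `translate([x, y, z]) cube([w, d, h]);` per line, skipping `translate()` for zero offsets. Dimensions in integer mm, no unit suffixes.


translate([148, 178, 0]) cube([66, 66, 457]);
translate([148, 1532, 0]) cube([66, 66, 457]);
translate([2018, 178, 0]) cube([66, 66, 457]);
translate([2018, 1532, 0]) cube([66, 66, 457]);
translate([214, 178, 243]) cube([1804, 21, 157]);
translate([214, 1577, 243]) cube([1804, 21, 157]);
translate([148, 244, 243]) cube([21, 1288, 157]);
translate([2063, 244, 243]) cube([21, 1288, 157]);
translate([238, 178, 400]) cube([94, 1420, 17]);
translate([356, 178, 400]) cube([94, 1420, 17]);
translate([474, 178, 400]) cube([94, 1420, 17]);
translate([592, 178, 400]) cube([94, 1420, 17]);
translate([710, 178, 400]) cube([94, 1420, 17]);
translate([828, 178, 400]) cube([94, 1420, 17]);
translate([946, 178, 400]) cube([94, 1420, 17]);
translate([1064, 178, 400]) cube([94, 1420, 17]);
translate([1182, 178, 400]) cube([94, 1420, 17]);
translate([1300, 178, 400]) cube([94, 1420, 17]);
translate([1418, 178, 400]) cube([94, 1420, 17]);
translate([1536, 178, 400]) cube([94, 1420, 17]);
translate([1654, 178, 400]) cube([94, 1420, 17]);
translate([1772, 178, 400]) cube([94, 1420, 17]);
translate([1890, 178, 400]) cube([94, 1420, 17]);


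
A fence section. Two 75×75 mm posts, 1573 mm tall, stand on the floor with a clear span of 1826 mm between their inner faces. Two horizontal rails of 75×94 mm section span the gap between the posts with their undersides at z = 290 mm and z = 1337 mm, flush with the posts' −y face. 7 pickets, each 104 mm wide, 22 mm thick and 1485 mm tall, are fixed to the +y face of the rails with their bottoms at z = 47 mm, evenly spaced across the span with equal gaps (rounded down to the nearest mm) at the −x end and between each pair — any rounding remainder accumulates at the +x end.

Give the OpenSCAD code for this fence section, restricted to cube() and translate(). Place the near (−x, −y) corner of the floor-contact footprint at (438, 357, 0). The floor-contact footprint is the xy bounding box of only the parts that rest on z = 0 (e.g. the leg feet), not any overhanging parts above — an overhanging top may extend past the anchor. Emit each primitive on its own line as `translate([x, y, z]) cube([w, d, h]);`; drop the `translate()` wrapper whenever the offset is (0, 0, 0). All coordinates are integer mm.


translate([438, 357, 0]) cube([75, 75, 1573]);
translate([2339, 357, 0]) cube([75, 75, 1573]);
translate([513, 357, 290]) cube([1826, 75, 94]);
translate([513, 357, 1337]) cube([1826, 75, 94]);
translate([650, 432, 47]) cube([104, 22, 1485]);
translate([891, 432, 47]) cube([104, 22, 1485]);
translate([1132, 432, 47]) cube([104, 22, 1485]);
translate([1373, 432, 47]) cube([104, 22, 1485]);
translate([1614, 432, 47]) cube([104, 22, 1485]);
translate([1855, 432, 47]) cube([104, 22, 1485]);
translate([2096, 432, 47]) cube([104, 22, 1485]);


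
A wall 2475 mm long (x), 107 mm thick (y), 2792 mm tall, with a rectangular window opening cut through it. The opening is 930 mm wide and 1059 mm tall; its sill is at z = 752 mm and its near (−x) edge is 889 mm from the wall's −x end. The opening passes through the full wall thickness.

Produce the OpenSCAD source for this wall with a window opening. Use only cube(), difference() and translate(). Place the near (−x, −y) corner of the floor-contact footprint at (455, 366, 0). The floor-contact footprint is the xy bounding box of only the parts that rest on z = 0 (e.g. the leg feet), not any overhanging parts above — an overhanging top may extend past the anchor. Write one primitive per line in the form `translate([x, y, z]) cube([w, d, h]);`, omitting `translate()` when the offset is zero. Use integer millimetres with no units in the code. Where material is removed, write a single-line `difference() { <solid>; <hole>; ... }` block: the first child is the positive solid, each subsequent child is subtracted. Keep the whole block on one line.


difference() { translate([455, 366, 0]) cube([2475, 107, 2792]); translate([1344, 366, 752]) cube([930, 107, 1059]); }


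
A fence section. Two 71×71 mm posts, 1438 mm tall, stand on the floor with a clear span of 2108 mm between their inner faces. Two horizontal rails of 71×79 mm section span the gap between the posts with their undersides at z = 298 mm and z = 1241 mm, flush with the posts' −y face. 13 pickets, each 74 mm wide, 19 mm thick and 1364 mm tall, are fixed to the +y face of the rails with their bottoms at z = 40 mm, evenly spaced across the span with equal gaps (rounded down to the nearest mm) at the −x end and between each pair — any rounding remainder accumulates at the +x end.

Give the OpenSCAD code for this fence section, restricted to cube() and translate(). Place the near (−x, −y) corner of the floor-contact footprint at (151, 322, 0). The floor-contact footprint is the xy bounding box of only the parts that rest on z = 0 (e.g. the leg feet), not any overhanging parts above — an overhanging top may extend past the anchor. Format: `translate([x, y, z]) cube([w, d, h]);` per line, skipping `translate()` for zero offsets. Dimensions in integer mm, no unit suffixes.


translate([151, 322, 0]) cube([71, 71, 1438]);
translate([2330, 322, 0]) cube([71, 71, 1438]);
translate([222, 322, 298]) cube([2108, 71, 79]);
translate([222, 322, 1241]) cube([2108, 71, 79]);
translate([303, 393, 40]) cube([74, 19, 1364]);
translate([458, 393, 40]) cube([74, 19, 1364]);
translate([613, 393, 40]) cube([74, 19, 1364]);
translate([768, 393, 40]) cube([74, 19, 1364]);
translate([923, 393, 40]) cube([74, 19, 1364]);
translate([1078, 393, 40]) cube([74, 19, 1364]);
translate([1233, 393, 40]) cube([74, 19, 1364]);
translate([1388, 393, 40]) cube([74, 19, 1364]);
translate([1543, 393, 40]) cube([74, 19, 1364]);
translate([1698, 393, 40]) cube([74, 19, 1364]);
translate([1853, 393, 40]) cube([74, 19, 1364]);
translate([2008, 393, 40]) cube([74, 19, 1364]);
translate([2163, 393, 40]) cube([74, 19, 1364]);


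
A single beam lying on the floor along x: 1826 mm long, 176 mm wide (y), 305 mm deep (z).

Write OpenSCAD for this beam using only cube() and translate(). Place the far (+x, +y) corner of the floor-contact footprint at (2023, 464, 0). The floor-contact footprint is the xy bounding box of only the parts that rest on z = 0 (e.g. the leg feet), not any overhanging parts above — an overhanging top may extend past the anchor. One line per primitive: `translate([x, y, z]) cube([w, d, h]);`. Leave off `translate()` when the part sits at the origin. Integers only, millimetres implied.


translate([197, 288, 0]) cube([1826, 176, 305]);


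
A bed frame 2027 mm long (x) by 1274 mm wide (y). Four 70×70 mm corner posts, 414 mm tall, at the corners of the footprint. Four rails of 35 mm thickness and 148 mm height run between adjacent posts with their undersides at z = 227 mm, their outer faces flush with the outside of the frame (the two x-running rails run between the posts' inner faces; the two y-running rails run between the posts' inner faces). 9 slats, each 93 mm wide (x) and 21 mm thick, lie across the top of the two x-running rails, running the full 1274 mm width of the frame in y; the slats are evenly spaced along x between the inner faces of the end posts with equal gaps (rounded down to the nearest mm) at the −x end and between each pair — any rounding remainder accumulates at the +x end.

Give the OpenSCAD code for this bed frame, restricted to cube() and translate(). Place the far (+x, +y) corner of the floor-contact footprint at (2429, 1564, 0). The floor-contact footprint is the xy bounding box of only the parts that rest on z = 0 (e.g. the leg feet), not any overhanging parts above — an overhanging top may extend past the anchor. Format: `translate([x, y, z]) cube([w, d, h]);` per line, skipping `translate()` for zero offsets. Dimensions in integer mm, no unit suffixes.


translate([402, 290, 0]) cube([70, 70, 414]);
translate([402, 1494, 0]) cube([70, 70, 414]);
translate([2359, 290, 0]) cube([70, 70, 414]);
translate([2359, 1494, 0]) cube([70, 70, 414]);
translate([472, 290, 227]) cube([1887, 35, 148]);
translate([472, 1529, 227]) cube([1887, 35, 148]);
translate([402, 360, 227]) cube([35, 1134, 148]);
translate([2394, 360, 227]) cube([35, 1134, 148]);
translate([577, 290, 375]) cube([93, 1274, 21]);
translate([775, 290, 375]) cube([93, 1274, 21]);
translate([973, 290, 375]) cube([93, 1274, 21]);
translate([1171, 290, 375]) cube([93, 1274, 21]);
translate([1369, 290, 375]) cube([93, 1274, 21]);
translate([1567, 290, 375]) cube([93, 1274, 21]);
translate([1765, 290, 375]) cube([93, 1274, 21]);
translate([1963, 290, 375]) cube([93, 1274, 21]);
translate([2161, 290, 375]) cube([93, 1274, 21]);
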